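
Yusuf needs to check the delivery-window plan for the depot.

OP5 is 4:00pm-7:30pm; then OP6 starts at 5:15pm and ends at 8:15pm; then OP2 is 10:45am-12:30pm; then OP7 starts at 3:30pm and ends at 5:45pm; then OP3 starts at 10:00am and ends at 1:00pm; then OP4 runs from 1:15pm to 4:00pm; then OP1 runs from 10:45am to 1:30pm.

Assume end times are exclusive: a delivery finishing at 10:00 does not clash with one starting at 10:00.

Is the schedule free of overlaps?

No

Sorted by start: OP3, OP1, OP2, OP4, OP7, OP5, OP6.
OP1 starts before OP3 ends → OP3 and OP1 overlap.
That's a conflict, so the schedule is not conflict-free.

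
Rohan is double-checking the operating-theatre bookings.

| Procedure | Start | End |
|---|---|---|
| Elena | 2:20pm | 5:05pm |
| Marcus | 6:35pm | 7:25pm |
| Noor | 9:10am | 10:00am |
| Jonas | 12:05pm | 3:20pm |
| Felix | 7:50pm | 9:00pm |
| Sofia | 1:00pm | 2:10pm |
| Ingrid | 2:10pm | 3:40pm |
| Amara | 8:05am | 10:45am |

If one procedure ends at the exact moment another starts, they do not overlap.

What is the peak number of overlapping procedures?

3

Sort all start/end points and keep a running count:
8:05am start Amara → 1
9:10am start Noor → 2
10:00am end Noor → 1
10:45am end Amara → 0
12:05pm start Jonas → 1
1:00pm start Sofia → 2
2:10pm end Sofia → 1
2:10pm start Ingrid → 2
2:20pm start Elena → 3
3:20pm end Jonas → 2
3:40pm end Ingrid → 1
5:05pm end Elena → 0
6:35pm start Marcus → 1
7:25pm end Marcus → 0
7:50pm start Felix → 1
9:00pm end Felix → 0
Peak is 3, at 2:20pm (Elena, Ingrid, Jonas).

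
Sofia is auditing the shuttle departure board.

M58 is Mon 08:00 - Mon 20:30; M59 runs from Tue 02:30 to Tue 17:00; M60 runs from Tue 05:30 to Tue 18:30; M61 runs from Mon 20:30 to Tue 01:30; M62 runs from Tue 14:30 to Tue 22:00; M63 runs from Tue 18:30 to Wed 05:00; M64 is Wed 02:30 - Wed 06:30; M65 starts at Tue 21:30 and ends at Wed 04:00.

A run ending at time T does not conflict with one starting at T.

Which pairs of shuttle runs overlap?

Sorted by start: M58, M61, M59, M60, M62, M63, M65, M64.
M61 starts exactly when M58 ends (back-to-back, no overlap), so M58 has no further overlaps.
M59 starts after M61 ends, so M61 has no further overlaps.
M60 starts before M59 ends → M59 and M60 overlap.
M62 starts before M59 ends → M59 and M62 overlap.
M63 starts after M59 ends, so M59 has no further overlaps.
M62 starts before M60 ends → M60 and M62 overlap.
M63 starts exactly when M60 ends (back-to-back, no overlap), so M60 has no further overlaps.
M63 starts before M62 ends → M62 and M63 overlap.
M65 starts before M62 ends → M62 and M65 overlap.
M64 starts after M62 ends.
M65 starts before M63 ends → M63 and M65 overlap.
M64 starts before M63 ends → M63 and M64 overlap.
M64 starts before M65 ends → M65 and M64 overlap.

M59 & M60, M59 & M62, M60 & M62, M62 & M63, M62 & M65, M63 & M64, M63 & M65, M64 & M65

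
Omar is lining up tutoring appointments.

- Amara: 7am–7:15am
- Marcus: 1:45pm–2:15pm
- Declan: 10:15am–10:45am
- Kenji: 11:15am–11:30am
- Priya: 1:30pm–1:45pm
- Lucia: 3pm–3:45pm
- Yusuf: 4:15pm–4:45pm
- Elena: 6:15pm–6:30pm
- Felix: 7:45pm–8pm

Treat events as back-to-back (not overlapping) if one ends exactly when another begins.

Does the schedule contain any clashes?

No

Sorted by start: Amara, Declan, Kenji, Priya, Marcus, Lucia, Yusuf, Elena, Felix.
Declan starts after Amara ends, so nothing later overlaps Amara either.
Kenji starts after Declan ends, so nothing later overlaps Declan either.
Priya starts after Kenji ends, so nothing later overlaps Kenji either.
Marcus starts exactly when Priya ends (back-to-back, no overlap), so nothing later overlaps Priya either.
Lucia starts after Marcus ends, so nothing later overlaps Marcus either.
Yusuf starts after Lucia ends, so nothing later overlaps Lucia either.
Elena starts after Yusuf ends, so nothing later overlaps Yusuf either.
Felix starts after Elena ends.
Every pair is clear; the schedule has no overlaps.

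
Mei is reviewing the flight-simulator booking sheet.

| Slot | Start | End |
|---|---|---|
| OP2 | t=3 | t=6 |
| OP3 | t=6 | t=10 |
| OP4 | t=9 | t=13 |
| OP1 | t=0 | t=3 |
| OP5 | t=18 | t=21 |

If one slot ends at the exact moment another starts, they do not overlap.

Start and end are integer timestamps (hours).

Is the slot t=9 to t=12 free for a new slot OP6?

No — it overlaps OP3, OP4

OP1: ends t=3 at or before OP6 starts t=9 → clear.
OP2: ends t=6 at or before OP6 starts t=9 → clear.
OP3: starts t=6 before OP6 ends t=12, and ends t=10 after OP6 starts t=9 → overlap.
OP4: starts t=9 before OP6 ends t=12, and ends t=13 after OP6 starts t=9 → overlap.
OP5: starts t=18 at or after OP6 ends t=12 → clear.
OP6 overlaps OP3, OP4.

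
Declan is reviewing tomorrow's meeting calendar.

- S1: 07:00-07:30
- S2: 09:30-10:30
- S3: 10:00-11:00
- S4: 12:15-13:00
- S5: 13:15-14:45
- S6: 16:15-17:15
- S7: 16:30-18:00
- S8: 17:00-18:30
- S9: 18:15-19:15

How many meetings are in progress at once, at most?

Sort all start/end points and keep a running count:
07:00 start S1 → 1
07:30 end S1 → 0
09:30 start S2 → 1
10:00 start S3 → 2
10:30 end S2 → 1
11:00 end S3 → 0
12:15 start S4 → 1
13:00 end S4 → 0
13:15 start S5 → 1
14:45 end S5 → 0
16:15 start S6 → 1
16:30 start S7 → 2
17:00 start S8 → 3
17:15 end S6 → 2
18:00 end S7 → 1
18:15 start S9 → 2
18:30 end S8 → 1
19:15 end S9 → 0
Peak is 3, at 17:00 (S6, S7, S8).

3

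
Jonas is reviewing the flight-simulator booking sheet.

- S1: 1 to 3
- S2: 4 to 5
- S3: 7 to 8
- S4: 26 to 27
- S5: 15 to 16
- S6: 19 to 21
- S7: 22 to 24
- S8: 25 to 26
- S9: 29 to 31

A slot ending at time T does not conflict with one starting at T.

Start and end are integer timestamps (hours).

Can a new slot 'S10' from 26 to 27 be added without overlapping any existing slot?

S1: ends 3 at or before S10 starts 26 → clear.
S2: ends 5 at or before S10 starts 26 → clear.
S3: ends 8 at or before S10 starts 26 → clear.
S5: ends 16 at or before S10 starts 26 → clear.
S6: ends 21 at or before S10 starts 26 → clear.
S7: ends 24 at or before S10 starts 26 → clear.
S8: ends 26 at or before S10 starts 26 → clear.
S4: starts 26 before S10 ends 27, and ends 27 after S10 starts 26 → overlap.
S9: starts 29 at or after S10 ends 27 → clear.
S10 overlaps S4.

No — it overlaps S4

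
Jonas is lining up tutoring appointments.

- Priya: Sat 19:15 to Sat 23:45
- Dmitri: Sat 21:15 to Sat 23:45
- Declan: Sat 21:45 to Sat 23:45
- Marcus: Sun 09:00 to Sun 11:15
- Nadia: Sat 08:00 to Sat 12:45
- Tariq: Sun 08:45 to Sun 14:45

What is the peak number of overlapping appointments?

Sweep the timeline, counting +1 at each start and −1 at each end (ends before starts at a tie):
Sat 08:00 start Nadia → 1
Sat 12:45 end Nadia → 0
Sat 19:15 start Priya → 1
Sat 21:15 start Dmitri → 2
Sat 21:45 start Declan → 3
Sat 23:45 end Declan → 2
Sat 23:45 end Dmitri → 1
Sat 23:45 end Priya → 0
Sun 08:45 start Tariq → 1
Sun 09:00 start Marcus → 2
Sun 11:15 end Marcus → 1
Sun 14:45 end Tariq → 0
Peak is 3, at Sat 21:45 (Declan, Dmitri, Priya).

3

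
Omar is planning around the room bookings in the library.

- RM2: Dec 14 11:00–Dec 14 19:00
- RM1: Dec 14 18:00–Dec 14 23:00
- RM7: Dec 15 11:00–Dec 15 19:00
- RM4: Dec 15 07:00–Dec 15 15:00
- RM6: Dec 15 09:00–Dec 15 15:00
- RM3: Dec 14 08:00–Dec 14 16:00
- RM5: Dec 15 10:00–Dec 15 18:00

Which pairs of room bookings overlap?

RM1 & RM2, RM2 & RM3, RM4 & RM5, RM4 & RM6, RM4 & RM7, RM5 & RM6, RM5 & RM7, RM6 & RM7

Sorted by start: RM3, RM2, RM1, RM4, RM6, RM5, RM7.
RM2 starts before RM3 ends → RM3 and RM2 overlap.
RM1 starts after RM3 ends; RM3 is clear from here.
RM1 starts before RM2 ends → RM2 and RM1 overlap.
RM4 starts after RM2 ends; RM2 is clear from here.
RM4 starts after RM1 ends; RM1 is clear from here.
RM6 starts before RM4 ends → RM4 and RM6 overlap.
RM5 starts before RM4 ends → RM4 and RM5 overlap.
RM7 starts before RM4 ends → RM4 and RM7 overlap.
RM5 starts before RM6 ends → RM6 and RM5 overlap.
RM7 starts before RM6 ends → RM6 and RM7 overlap.
RM7 starts before RM5 ends → RM5 and RM7 overlap.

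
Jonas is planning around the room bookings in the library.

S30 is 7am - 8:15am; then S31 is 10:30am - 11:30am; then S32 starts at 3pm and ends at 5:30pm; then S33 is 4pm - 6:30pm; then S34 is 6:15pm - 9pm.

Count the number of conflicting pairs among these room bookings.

Sorted by start: S30, S31, S32, S33, S34.
S31 starts after S30 ends, so S30 has no further overlaps.
S32 starts after S31 ends, so S31 has no further overlaps.
S33 starts before S32 ends → S32 and S33 overlap.
S34 starts after S32 ends.
S34 starts before S33 ends → S33 and S34 overlap.
Overlapping pairs: S32 & S33, S33 & S34 — 2 in total.

2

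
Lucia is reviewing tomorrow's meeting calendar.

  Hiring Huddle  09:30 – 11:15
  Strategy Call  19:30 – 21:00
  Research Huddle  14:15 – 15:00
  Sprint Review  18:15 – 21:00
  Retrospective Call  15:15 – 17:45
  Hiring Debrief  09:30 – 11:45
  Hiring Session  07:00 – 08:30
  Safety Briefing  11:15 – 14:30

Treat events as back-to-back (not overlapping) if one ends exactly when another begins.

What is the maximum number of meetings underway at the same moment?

Sort all start/end points and keep a running count:
07:00 start Hiring Session → 1
08:30 end Hiring Session → 0
09:30 start Hiring Debrief → 1
09:30 start Hiring Huddle → 2
11:15 end Hiring Huddle → 1
11:15 start Safety Briefing → 2
11:45 end Hiring Debrief → 1
14:15 start Research Huddle → 2
14:30 end Safety Briefing → 1
15:00 end Research Huddle → 0
15:15 start Retrospective Call → 1
17:45 end Retrospective Call → 0
18:15 start Sprint Review → 1
19:30 start Strategy Call → 2
21:00 end Sprint Review → 1
21:00 end Strategy Call → 0
Peak is 2, at 09:30 (Hiring Debrief, Hiring Huddle).

2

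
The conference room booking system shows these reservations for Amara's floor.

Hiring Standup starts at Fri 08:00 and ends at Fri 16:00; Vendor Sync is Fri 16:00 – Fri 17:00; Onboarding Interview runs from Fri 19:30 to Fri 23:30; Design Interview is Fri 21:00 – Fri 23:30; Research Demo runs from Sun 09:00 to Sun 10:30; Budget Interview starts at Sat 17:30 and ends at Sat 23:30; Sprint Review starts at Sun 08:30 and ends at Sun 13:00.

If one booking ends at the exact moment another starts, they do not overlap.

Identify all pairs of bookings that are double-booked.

Sorted by start: Hiring Standup, Vendor Sync, Onboarding Interview, Design Interview, Budget Interview, Sprint Review, Research Demo.
Vendor Sync starts exactly when Hiring Standup ends (back-to-back, no overlap) — done with Hiring Standup.
Onboarding Interview starts after Vendor Sync ends — done with Vendor Sync.
Design Interview starts before Onboarding Interview ends → Onboarding Interview and Design Interview overlap.
Budget Interview starts after Onboarding Interview ends — done with Onboarding Interview.
Budget Interview starts after Design Interview ends — done with Design Interview.
Sprint Review starts after Budget Interview ends — done with Budget Interview.
Research Demo starts before Sprint Review ends → Sprint Review and Research Demo overlap.

Design Interview & Onboarding Interview, Research Demo & Sprint Review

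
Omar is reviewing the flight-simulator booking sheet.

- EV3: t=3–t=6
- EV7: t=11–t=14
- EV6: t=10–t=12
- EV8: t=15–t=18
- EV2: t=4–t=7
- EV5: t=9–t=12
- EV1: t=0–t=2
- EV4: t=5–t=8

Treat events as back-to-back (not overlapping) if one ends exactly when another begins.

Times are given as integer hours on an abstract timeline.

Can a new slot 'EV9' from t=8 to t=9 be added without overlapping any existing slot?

Yes — the slot is free

EV1: ends t=2 at or before EV9 starts t=8 → clear.
EV3: ends t=6 at or before EV9 starts t=8 → clear.
EV2: ends t=7 at or before EV9 starts t=8 → clear.
EV4: ends t=8 at or before EV9 starts t=8 → clear.
EV5: starts t=9 at or after EV9 ends t=9 → clear.
EV6: starts t=10 at or after EV9 ends t=9 → clear.
EV7: starts t=11 at or after EV9 ends t=9 → clear.
EV8: starts t=15 at or after EV9 ends t=9 → clear.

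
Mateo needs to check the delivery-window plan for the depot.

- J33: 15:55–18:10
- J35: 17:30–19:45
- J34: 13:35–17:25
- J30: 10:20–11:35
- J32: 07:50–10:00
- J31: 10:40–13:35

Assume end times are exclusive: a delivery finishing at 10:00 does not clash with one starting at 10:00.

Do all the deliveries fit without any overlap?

No

Sorted by start: J32, J30, J31, J34, J33, J35.
J30 starts after J32 ends; J32 is clear from here.
J31 starts before J30 ends → J30 and J31 overlap.
That's a conflict, so the schedule is not conflict-free.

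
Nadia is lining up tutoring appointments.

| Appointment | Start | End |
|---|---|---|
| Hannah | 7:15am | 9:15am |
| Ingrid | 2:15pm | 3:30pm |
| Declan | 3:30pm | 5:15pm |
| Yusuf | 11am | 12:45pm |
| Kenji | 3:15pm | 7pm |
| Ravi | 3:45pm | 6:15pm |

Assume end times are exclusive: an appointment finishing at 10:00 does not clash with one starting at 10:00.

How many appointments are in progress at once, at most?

3

Sort all start/end points and keep a running count:
7:15am start Hannah → 1
9:15am end Hannah → 0
11am start Yusuf → 1
12:45pm end Yusuf → 0
2:15pm start Ingrid → 1
3:15pm start Kenji → 2
3:30pm end Ingrid → 1
3:30pm start Declan → 2
3:45pm start Ravi → 3
5:15pm end Declan → 2
6:15pm end Ravi → 1
7pm end Kenji → 0
Peak is 3, at 3:45pm (Declan, Kenji, Ravi).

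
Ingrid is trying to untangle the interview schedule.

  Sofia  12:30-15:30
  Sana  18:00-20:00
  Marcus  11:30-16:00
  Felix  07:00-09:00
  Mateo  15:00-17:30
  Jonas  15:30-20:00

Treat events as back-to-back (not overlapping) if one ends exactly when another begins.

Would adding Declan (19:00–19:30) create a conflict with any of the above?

Yes — it overlaps Jonas, Sana

Felix: ends 09:00 at or before Declan starts 19:00 → clear.
Marcus: ends 16:00 at or before Declan starts 19:00 → clear.
Sofia: ends 15:30 at or before Declan starts 19:00 → clear.
Mateo: ends 17:30 at or before Declan starts 19:00 → clear.
Jonas: starts 15:30 before Declan ends 19:30, and ends 20:00 after Declan starts 19:00 → overlap.
Sana: starts 18:00 before Declan ends 19:30, and ends 20:00 after Declan starts 19:00 → overlap.
Declan overlaps Jonas, Sana.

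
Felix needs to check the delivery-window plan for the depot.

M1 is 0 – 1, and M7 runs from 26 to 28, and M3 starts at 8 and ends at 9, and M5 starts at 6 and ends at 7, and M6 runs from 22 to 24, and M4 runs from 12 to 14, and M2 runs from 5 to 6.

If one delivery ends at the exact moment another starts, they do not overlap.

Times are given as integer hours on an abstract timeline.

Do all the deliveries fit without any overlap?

Sorted by start: M1, M2, M5, M3, M4, M6, M7.
M2 starts after M1 ends — done with M1.
M5 starts exactly when M2 ends (back-to-back, no overlap) — done with M2.
M3 starts after M5 ends — done with M5.
M4 starts after M3 ends — done with M3.
M6 starts after M4 ends — done with M4.
M7 starts after M6 ends.
Every pair is clear; the schedule has no overlaps.

Yes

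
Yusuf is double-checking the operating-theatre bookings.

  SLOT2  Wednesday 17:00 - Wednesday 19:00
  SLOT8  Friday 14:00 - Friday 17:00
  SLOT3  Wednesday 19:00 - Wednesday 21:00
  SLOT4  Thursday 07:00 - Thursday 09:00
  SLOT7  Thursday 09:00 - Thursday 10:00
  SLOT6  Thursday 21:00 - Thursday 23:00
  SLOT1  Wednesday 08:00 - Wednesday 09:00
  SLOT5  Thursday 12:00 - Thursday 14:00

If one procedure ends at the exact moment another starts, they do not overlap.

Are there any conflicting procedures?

Two intervals overlap when each starts before the other ends.
Sorted by start: SLOT1, SLOT2, SLOT3, SLOT4, SLOT7, SLOT5, SLOT6, SLOT8.
SLOT2 starts after SLOT1 ends — done with SLOT1.
SLOT3 starts exactly when SLOT2 ends (back-to-back, no overlap) — done with SLOT2.
SLOT4 starts after SLOT3 ends — done with SLOT3.
SLOT7 starts exactly when SLOT4 ends (back-to-back, no overlap) — done with SLOT4.
SLOT5 starts after SLOT7 ends — done with SLOT7.
SLOT6 starts after SLOT5 ends — done with SLOT5.
SLOT8 starts after SLOT6 ends.
Every pair is clear; the schedule has no overlaps.

No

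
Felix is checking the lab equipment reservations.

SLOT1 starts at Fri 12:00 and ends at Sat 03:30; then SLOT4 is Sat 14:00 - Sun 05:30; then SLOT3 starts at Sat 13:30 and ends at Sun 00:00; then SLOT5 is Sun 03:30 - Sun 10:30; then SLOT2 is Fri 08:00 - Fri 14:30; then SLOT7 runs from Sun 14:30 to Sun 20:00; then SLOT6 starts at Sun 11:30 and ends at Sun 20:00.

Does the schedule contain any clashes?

Sorted by start: SLOT2, SLOT1, SLOT3, SLOT4, SLOT5, SLOT6, SLOT7.
SLOT1 starts before SLOT2 ends → SLOT2 and SLOT1 overlap.
That's a conflict, so the schedule is not conflict-free.

Yes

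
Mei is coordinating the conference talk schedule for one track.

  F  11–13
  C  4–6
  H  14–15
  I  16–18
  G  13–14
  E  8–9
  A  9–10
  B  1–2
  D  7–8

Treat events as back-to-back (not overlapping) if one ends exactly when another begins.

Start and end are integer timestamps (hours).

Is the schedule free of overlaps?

Sorted by start: B, C, D, E, A, F, G, H, I.
C starts after B ends, so nothing later overlaps B either.
D starts after C ends, so nothing later overlaps C either.
E starts exactly when D ends (back-to-back, no overlap), so nothing later overlaps D either.
A starts exactly when E ends (back-to-back, no overlap), so nothing later overlaps E either.
F starts after A ends, so nothing later overlaps A either.
G starts exactly when F ends (back-to-back, no overlap), so nothing later overlaps F either.
H starts exactly when G ends (back-to-back, no overlap), so nothing later overlaps G either.
I starts after H ends.
Every pair is clear; the schedule has no overlaps.

Yes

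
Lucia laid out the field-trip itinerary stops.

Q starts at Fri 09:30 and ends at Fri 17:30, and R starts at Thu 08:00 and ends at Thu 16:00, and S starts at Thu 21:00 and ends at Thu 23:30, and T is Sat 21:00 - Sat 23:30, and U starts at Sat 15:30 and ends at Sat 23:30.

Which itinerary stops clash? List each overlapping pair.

Sorted by start: R, S, Q, U, T.
S starts after R ends — done with R.
Q starts after S ends — done with S.
U starts after Q ends — done with Q.
T starts before U ends → U and T overlap.

T & U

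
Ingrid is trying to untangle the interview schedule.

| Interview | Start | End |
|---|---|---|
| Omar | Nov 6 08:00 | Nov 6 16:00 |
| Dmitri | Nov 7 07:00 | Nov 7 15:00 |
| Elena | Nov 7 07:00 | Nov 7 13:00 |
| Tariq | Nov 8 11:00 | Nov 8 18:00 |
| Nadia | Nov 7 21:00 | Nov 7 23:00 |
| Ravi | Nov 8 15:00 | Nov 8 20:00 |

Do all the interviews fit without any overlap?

Two intervals overlap when each starts before the other ends.
Sorted by start: Omar, Dmitri, Elena, Nadia, Tariq, Ravi.
Dmitri starts after Omar ends, so Omar has no further overlaps.
Elena starts before Dmitri ends → Dmitri and Elena overlap.
That's a conflict, so the schedule is not conflict-free.

No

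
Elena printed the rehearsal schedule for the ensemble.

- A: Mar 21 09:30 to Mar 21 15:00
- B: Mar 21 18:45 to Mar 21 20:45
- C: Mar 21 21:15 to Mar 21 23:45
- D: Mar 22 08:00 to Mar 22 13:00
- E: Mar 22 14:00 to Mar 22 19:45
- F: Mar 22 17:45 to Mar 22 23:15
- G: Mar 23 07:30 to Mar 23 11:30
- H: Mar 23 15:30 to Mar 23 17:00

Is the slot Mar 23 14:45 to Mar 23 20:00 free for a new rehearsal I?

No — it overlaps H

A: ends Mar 21 15:00 at or before I starts Mar 23 14:45 → clear.
B: ends Mar 21 20:45 at or before I starts Mar 23 14:45 → clear.
C: ends Mar 21 23:45 at or before I starts Mar 23 14:45 → clear.
D: ends Mar 22 13:00 at or before I starts Mar 23 14:45 → clear.
E: ends Mar 22 19:45 at or before I starts Mar 23 14:45 → clear.
F: ends Mar 22 23:15 at or before I starts Mar 23 14:45 → clear.
G: ends Mar 23 11:30 at or before I starts Mar 23 14:45 → clear.
H: starts Mar 23 15:30 before I ends Mar 23 20:00, and ends Mar 23 17:00 after I starts Mar 23 14:45 → overlap.
I overlaps H.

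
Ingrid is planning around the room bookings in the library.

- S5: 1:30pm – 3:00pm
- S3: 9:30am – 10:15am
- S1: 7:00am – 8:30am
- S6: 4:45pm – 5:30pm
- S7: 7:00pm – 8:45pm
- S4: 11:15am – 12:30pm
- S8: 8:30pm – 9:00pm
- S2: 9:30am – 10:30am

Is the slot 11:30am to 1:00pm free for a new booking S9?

S1: ends 8:30am at or before S9 starts 11:30am → clear.
S2: ends 10:30am at or before S9 starts 11:30am → clear.
S3: ends 10:15am at or before S9 starts 11:30am → clear.
S4: starts 11:15am before S9 ends 1:00pm, and ends 12:30pm after S9 starts 11:30am → overlap.
S5: starts 1:30pm at or after S9 ends 1:00pm → clear.
S6: starts 4:45pm at or after S9 ends 1:00pm → clear.
S7: starts 7:00pm at or after S9 ends 1:00pm → clear.
S8: starts 8:30pm at or after S9 ends 1:00pm → clear.
S9 overlaps S4.

No — it overlaps S4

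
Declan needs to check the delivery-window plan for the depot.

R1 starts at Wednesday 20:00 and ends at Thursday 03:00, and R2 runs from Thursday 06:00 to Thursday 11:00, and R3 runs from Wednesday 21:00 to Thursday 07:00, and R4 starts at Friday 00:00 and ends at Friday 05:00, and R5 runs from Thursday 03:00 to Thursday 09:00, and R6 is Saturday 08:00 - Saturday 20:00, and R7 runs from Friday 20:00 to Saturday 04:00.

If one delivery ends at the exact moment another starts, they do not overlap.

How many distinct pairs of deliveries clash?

4

Check each pair: they overlap iff neither finishes before the other starts.
Sorted by start: R1, R3, R5, R2, R4, R7, R6.
R3 starts before R1 ends → R1 and R3 overlap.
R5 starts exactly when R1 ends (back-to-back, no overlap) — done with R1.
R5 starts before R3 ends → R3 and R5 overlap.
R2 starts before R3 ends → R3 and R2 overlap.
R4 starts after R3 ends — done with R3.
R2 starts before R5 ends → R5 and R2 overlap.
R4 starts after R5 ends — done with R5.
R4 starts after R2 ends — done with R2.
R7 starts after R4 ends — done with R4.
R6 starts after R7 ends.
Overlapping pairs: R1 & R3, R2 & R3, R2 & R5, R3 & R5 — 4 in total.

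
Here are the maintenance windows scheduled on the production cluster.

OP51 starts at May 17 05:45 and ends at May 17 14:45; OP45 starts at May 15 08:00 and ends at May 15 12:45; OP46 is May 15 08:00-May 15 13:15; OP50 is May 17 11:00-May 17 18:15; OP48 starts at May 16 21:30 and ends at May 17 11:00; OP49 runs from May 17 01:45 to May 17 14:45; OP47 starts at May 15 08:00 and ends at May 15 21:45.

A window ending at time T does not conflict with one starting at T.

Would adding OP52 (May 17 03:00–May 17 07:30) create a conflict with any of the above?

Yes — it overlaps OP48, OP49, OP51

OP45: ends May 15 12:45 at or before OP52 starts May 17 03:00 → clear.
OP46: ends May 15 13:15 at or before OP52 starts May 17 03:00 → clear.
OP47: ends May 15 21:45 at or before OP52 starts May 17 03:00 → clear.
OP48: starts May 16 21:30 before OP52 ends May 17 07:30, and ends May 17 11:00 after OP52 starts May 17 03:00 → overlap.
OP49: starts May 17 01:45 before OP52 ends May 17 07:30, and ends May 17 14:45 after OP52 starts May 17 03:00 → overlap.
OP51: starts May 17 05:45 before OP52 ends May 17 07:30, and ends May 17 14:45 after OP52 starts May 17 03:00 → overlap.
OP50: starts May 17 11:00 at or after OP52 ends May 17 07:30 → clear.
OP52 overlaps OP48, OP49, OP51.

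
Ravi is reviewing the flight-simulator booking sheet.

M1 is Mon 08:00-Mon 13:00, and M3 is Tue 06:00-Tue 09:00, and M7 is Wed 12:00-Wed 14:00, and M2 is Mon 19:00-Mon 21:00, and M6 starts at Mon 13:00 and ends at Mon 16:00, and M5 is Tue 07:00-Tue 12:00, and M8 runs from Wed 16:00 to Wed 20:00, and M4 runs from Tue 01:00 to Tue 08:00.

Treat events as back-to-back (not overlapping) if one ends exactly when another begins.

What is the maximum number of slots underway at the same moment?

Sweep the timeline, counting +1 at each start and −1 at each end (ends before starts at a tie):
Mon 08:00 start M1 → 1
Mon 13:00 end M1 → 0
Mon 13:00 start M6 → 1
Mon 16:00 end M6 → 0
Mon 19:00 start M2 → 1
Mon 21:00 end M2 → 0
Tue 01:00 start M4 → 1
Tue 06:00 start M3 → 2
Tue 07:00 start M5 → 3
Tue 08:00 end M4 → 2
Tue 09:00 end M3 → 1
Tue 12:00 end M5 → 0
Wed 12:00 start M7 → 1
Wed 14:00 end M7 → 0
Wed 16:00 start M8 → 1
Wed 20:00 end M8 → 0
Peak is 3, at Tue 07:00 (M3, M4, M5).

3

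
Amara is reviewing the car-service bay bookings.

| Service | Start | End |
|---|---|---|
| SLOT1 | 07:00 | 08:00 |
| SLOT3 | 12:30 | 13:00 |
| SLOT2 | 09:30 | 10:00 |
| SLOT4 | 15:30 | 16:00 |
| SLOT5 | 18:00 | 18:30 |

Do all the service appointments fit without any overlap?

Sorted by start: SLOT1, SLOT2, SLOT3, SLOT4, SLOT5.
SLOT2 starts after SLOT1 ends; SLOT1 is clear from here.
SLOT3 starts after SLOT2 ends; SLOT2 is clear from here.
SLOT4 starts after SLOT3 ends; SLOT3 is clear from here.
SLOT5 starts after SLOT4 ends.
Every pair is clear; the schedule has no overlaps.

Yes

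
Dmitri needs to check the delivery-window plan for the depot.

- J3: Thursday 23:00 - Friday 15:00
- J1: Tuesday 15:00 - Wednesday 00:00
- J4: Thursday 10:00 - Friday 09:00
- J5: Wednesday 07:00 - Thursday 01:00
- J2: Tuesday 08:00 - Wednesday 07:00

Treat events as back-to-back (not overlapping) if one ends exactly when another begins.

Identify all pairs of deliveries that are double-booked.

J1 & J2, J3 & J4

Check each pair: they overlap iff neither finishes before the other starts.
Sorted by start: J2, J1, J5, J4, J3.
J1 starts before J2 ends → J2 and J1 overlap.
J5 starts exactly when J2 ends (back-to-back, no overlap), so J2 has no further overlaps.
J5 starts after J1 ends, so J1 has no further overlaps.
J4 starts after J5 ends, so J5 has no further overlaps.
J3 starts before J4 ends → J4 and J3 overlap.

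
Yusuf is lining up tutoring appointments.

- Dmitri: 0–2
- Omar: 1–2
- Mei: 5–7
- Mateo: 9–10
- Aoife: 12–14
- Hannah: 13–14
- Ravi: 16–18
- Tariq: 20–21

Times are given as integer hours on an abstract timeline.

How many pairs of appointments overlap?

Check each pair: they overlap iff neither finishes before the other starts.
Sorted by start: Dmitri, Omar, Mei, Mateo, Aoife, Hannah, Ravi, Tariq.
Omar starts before Dmitri ends → Dmitri and Omar overlap.
Mei starts after Dmitri ends — done with Dmitri.
Mei starts after Omar ends — done with Omar.
Mateo starts after Mei ends — done with Mei.
Aoife starts after Mateo ends — done with Mateo.
Hannah starts before Aoife ends → Aoife and Hannah overlap.
Ravi starts after Aoife ends — done with Aoife.
Ravi starts after Hannah ends — done with Hannah.
Tariq starts after Ravi ends.
Overlapping pairs: Aoife & Hannah, Dmitri & Omar — 2 in total.

2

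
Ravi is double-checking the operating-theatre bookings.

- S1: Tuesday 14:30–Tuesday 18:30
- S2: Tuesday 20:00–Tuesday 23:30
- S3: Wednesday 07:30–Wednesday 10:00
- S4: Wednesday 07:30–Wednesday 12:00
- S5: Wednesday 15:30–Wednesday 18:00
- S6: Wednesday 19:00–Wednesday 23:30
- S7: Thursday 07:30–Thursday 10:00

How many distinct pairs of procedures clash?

Two intervals overlap when each starts before the other ends.
Sorted by start: S1, S2, S3, S4, S5, S6, S7.
S2 starts after S1 ends, so S1 has no further overlaps.
S3 starts after S2 ends, so S2 has no further overlaps.
S4 starts before S3 ends → S3 and S4 overlap.
S5 starts after S3 ends, so S3 has no further overlaps.
S5 starts after S4 ends, so S4 has no further overlaps.
S6 starts after S5 ends, so S5 has no further overlaps.
S7 starts after S6 ends.
Overlapping pairs: S3 & S4 — 1 in total.

1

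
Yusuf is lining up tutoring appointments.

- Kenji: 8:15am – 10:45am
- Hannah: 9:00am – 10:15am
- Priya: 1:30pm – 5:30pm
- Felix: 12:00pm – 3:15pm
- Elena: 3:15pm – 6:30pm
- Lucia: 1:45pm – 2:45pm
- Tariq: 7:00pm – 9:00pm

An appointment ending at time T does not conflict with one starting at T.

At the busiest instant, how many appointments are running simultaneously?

Walk through starts and ends in time order (an end at T is processed before a start at T):
8:15am start Kenji → 1
9:00am start Hannah → 2
10:15am end Hannah → 1
10:45am end Kenji → 0
12:00pm start Felix → 1
1:30pm start Priya → 2
1:45pm start Lucia → 3
2:45pm end Lucia → 2
3:15pm end Felix → 1
3:15pm start Elena → 2
5:30pm end Priya → 1
6:30pm end Elena → 0
7:00pm start Tariq → 1
9:00pm end Tariq → 0
Peak is 3, at 1:45pm (Felix, Lucia, Priya).

3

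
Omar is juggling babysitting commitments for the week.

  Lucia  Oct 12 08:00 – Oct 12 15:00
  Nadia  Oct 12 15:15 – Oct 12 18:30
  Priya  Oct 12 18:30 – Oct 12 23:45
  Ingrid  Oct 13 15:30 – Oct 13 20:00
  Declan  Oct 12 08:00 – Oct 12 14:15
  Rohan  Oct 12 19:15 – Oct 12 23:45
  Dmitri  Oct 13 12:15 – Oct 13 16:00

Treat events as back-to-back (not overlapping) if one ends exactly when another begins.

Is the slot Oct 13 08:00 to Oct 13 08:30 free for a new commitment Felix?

Declan: ends Oct 12 14:15 at or before Felix starts Oct 13 08:00 → clear.
Lucia: ends Oct 12 15:00 at or before Felix starts Oct 13 08:00 → clear.
Nadia: ends Oct 12 18:30 at or before Felix starts Oct 13 08:00 → clear.
Priya: ends Oct 12 23:45 at or before Felix starts Oct 13 08:00 → clear.
Rohan: ends Oct 12 23:45 at or before Felix starts Oct 13 08:00 → clear.
Dmitri: starts Oct 13 12:15 at or after Felix ends Oct 13 08:30 → clear.
Ingrid: starts Oct 13 15:30 at or after Felix ends Oct 13 08:30 → clear.

Yes — the slot is free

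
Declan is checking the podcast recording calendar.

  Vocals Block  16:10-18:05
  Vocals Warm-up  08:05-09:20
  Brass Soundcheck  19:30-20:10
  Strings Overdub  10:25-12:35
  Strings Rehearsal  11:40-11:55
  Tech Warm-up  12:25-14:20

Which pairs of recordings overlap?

Sorted by start: Vocals Warm-up, Strings Overdub, Strings Rehearsal, Tech Warm-up, Vocals Block, Brass Soundcheck.
Strings Overdub starts after Vocals Warm-up ends, so Vocals Warm-up has no further overlaps.
Strings Rehearsal starts before Strings Overdub ends → Strings Overdub and Strings Rehearsal overlap.
Tech Warm-up starts before Strings Overdub ends → Strings Overdub and Tech Warm-up overlap.
Vocals Block starts after Strings Overdub ends, so Strings Overdub has no further overlaps.
Tech Warm-up starts after Strings Rehearsal ends, so Strings Rehearsal has no further overlaps.
Vocals Block starts after Tech Warm-up ends, so Tech Warm-up has no further overlaps.
Brass Soundcheck starts after Vocals Block ends.

Strings Overdub & Strings Rehearsal, Strings Overdub & Tech Warm-up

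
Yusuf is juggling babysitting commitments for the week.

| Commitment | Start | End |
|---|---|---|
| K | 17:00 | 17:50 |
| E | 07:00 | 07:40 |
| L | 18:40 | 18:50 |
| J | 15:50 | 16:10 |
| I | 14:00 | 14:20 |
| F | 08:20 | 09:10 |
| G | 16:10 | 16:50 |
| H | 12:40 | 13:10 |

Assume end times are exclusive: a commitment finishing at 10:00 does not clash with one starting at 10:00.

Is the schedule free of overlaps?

Yes

Two intervals overlap when each starts before the other ends.
Sorted by start: E, F, H, I, J, G, K, L.
F starts after E ends, so nothing later overlaps E either.
H starts after F ends, so nothing later overlaps F either.
I starts after H ends, so nothing later overlaps H either.
J starts after I ends, so nothing later overlaps I either.
G starts exactly when J ends (back-to-back, no overlap), so nothing later overlaps J either.
K starts after G ends, so nothing later overlaps G either.
L starts after K ends.
Every pair is clear; the schedule has no overlaps.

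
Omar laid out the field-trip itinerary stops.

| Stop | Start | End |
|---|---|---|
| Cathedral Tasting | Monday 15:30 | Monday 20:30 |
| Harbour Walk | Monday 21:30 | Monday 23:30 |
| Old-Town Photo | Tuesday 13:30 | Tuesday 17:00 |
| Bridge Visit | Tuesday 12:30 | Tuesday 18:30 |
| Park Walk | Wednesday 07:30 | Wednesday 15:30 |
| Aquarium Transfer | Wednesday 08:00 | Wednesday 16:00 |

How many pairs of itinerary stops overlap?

2

Sorted by start: Cathedral Tasting, Harbour Walk, Bridge Visit, Old-Town Photo, Park Walk, Aquarium Transfer.
Harbour Walk starts after Cathedral Tasting ends, so nothing later overlaps Cathedral Tasting either.
Bridge Visit starts after Harbour Walk ends, so nothing later overlaps Harbour Walk either.
Old-Town Photo starts before Bridge Visit ends → Bridge Visit and Old-Town Photo overlap.
Park Walk starts after Bridge Visit ends, so nothing later overlaps Bridge Visit either.
Park Walk starts after Old-Town Photo ends, so nothing later overlaps Old-Town Photo either.
Aquarium Transfer starts before Park Walk ends → Park Walk and Aquarium Transfer overlap.
Overlapping pairs: Aquarium Transfer & Park Walk, Bridge Visit & Old-Town Photo — 2 in total.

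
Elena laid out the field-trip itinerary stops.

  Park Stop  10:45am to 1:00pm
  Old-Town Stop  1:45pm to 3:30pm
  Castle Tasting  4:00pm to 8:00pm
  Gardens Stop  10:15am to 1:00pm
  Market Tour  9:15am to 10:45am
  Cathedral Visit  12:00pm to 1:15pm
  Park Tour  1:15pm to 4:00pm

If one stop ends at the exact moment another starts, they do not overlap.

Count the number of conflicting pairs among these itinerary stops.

Two intervals overlap when each starts before the other ends.
Sorted by start: Market Tour, Gardens Stop, Park Stop, Cathedral Visit, Park Tour, Old-Town Stop, Castle Tasting.
Gardens Stop starts before Market Tour ends → Market Tour and Gardens Stop overlap.
Park Stop starts exactly when Market Tour ends (back-to-back, no overlap); Market Tour is clear from here.
Park Stop starts before Gardens Stop ends → Gardens Stop and Park Stop overlap.
Cathedral Visit starts before Gardens Stop ends → Gardens Stop and Cathedral Visit overlap.
Park Tour starts after Gardens Stop ends; Gardens Stop is clear from here.
Cathedral Visit starts before Park Stop ends → Park Stop and Cathedral Visit overlap.
Park Tour starts after Park Stop ends; Park Stop is clear from here.
Park Tour starts exactly when Cathedral Visit ends (back-to-back, no overlap); Cathedral Visit is clear from here.
Old-Town Stop starts before Park Tour ends → Park Tour and Old-Town Stop overlap.
Castle Tasting starts exactly when Park Tour ends (back-to-back, no overlap).
Castle Tasting starts after Old-Town Stop ends.
Overlapping pairs: Cathedral Visit & Gardens Stop, Cathedral Visit & Park Stop, Gardens Stop & Market Tour, Gardens Stop & Park Stop, Old-Town Stop & Park Tour — 5 in total.

5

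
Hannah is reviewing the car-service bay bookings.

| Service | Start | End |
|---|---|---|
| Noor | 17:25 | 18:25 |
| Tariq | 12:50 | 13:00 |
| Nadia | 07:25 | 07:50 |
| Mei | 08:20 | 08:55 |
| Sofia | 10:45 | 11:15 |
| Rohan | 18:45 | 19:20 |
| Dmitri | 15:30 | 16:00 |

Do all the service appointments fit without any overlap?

Yes

Sorted by start: Nadia, Mei, Sofia, Tariq, Dmitri, Noor, Rohan.
Mei starts after Nadia ends; Nadia is clear from here.
Sofia starts after Mei ends; Mei is clear from here.
Tariq starts after Sofia ends; Sofia is clear from here.
Dmitri starts after Tariq ends; Tariq is clear from here.
Noor starts after Dmitri ends; Dmitri is clear from here.
Rohan starts after Noor ends.
Every pair is clear; the schedule has no overlaps.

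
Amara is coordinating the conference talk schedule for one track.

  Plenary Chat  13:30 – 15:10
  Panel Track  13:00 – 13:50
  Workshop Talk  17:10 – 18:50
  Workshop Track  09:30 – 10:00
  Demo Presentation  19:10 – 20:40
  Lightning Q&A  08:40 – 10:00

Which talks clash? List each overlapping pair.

Check each pair: they overlap iff neither finishes before the other starts.
Sorted by start: Lightning Q&A, Workshop Track, Panel Track, Plenary Chat, Workshop Talk, Demo Presentation.
Workshop Track starts before Lightning Q&A ends → Lightning Q&A and Workshop Track overlap.
Panel Track starts after Lightning Q&A ends — done with Lightning Q&A.
Panel Track starts after Workshop Track ends — done with Workshop Track.
Plenary Chat starts before Panel Track ends → Panel Track and Plenary Chat overlap.
Workshop Talk starts after Panel Track ends — done with Panel Track.
Workshop Talk starts after Plenary Chat ends — done with Plenary Chat.
Demo Presentation starts after Workshop Talk ends.

Lightning Q&A & Workshop Track, Panel Track & Plenary Chat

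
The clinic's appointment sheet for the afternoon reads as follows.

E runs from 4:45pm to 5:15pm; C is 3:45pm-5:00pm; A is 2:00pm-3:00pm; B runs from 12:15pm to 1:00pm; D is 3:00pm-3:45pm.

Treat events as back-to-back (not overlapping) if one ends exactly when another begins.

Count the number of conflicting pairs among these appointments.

Sorted by start: B, A, D, C, E.
A starts after B ends, so B has no further overlaps.
D starts exactly when A ends (back-to-back, no overlap), so A has no further overlaps.
C starts exactly when D ends (back-to-back, no overlap), so D has no further overlaps.
E starts before C ends → C and E overlap.
Overlapping pairs: C & E — 1 in total.

1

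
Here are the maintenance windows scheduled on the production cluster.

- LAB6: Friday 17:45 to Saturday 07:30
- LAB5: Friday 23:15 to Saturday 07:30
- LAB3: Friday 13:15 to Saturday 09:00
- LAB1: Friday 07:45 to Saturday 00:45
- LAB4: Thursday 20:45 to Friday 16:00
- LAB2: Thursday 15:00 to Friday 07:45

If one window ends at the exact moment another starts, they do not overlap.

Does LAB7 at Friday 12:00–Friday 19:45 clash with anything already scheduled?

LAB2: ends Friday 07:45 at or before LAB7 starts Friday 12:00 → clear.
LAB4: starts Thursday 20:45 before LAB7 ends Friday 19:45, and ends Friday 16:00 after LAB7 starts Friday 12:00 → overlap.
LAB1: starts Friday 07:45 before LAB7 ends Friday 19:45, and ends Saturday 00:45 after LAB7 starts Friday 12:00 → overlap.
LAB3: starts Friday 13:15 before LAB7 ends Friday 19:45, and ends Saturday 09:00 after LAB7 starts Friday 12:00 → overlap.
LAB6: starts Friday 17:45 before LAB7 ends Friday 19:45, and ends Saturday 07:30 after LAB7 starts Friday 12:00 → overlap.
LAB5: starts Friday 23:15 at or after LAB7 ends Friday 19:45 → clear.
LAB7 overlaps LAB1, LAB3, LAB4, LAB6.

Yes — it overlaps LAB1, LAB3, LAB4, LAB6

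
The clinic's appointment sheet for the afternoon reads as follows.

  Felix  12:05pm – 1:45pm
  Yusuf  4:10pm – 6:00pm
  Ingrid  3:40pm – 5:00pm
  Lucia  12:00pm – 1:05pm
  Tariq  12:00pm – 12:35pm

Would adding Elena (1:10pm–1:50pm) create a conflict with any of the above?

Yes — it overlaps Felix

Tariq: ends 12:35pm at or before Elena starts 1:10pm → clear.
Lucia: ends 1:05pm at or before Elena starts 1:10pm → clear.
Felix: starts 12:05pm before Elena ends 1:50pm, and ends 1:45pm after Elena starts 1:10pm → overlap.
Ingrid: starts 3:40pm at or after Elena ends 1:50pm → clear.
Yusuf: starts 4:10pm at or after Elena ends 1:50pm → clear.
Elena overlaps Felix.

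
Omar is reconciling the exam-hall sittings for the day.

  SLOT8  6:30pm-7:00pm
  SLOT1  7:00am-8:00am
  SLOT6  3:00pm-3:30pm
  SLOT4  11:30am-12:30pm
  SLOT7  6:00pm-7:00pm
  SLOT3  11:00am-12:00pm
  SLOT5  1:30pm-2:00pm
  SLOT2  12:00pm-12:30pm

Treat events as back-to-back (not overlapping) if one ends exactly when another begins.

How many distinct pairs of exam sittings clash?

Sorted by start: SLOT1, SLOT3, SLOT4, SLOT2, SLOT5, SLOT6, SLOT7, SLOT8.
SLOT3 starts after SLOT1 ends — done with SLOT1.
SLOT4 starts before SLOT3 ends → SLOT3 and SLOT4 overlap.
SLOT2 starts exactly when SLOT3 ends (back-to-back, no overlap) — done with SLOT3.
SLOT2 starts before SLOT4 ends → SLOT4 and SLOT2 overlap.
SLOT5 starts after SLOT4 ends — done with SLOT4.
SLOT5 starts after SLOT2 ends — done with SLOT2.
SLOT6 starts after SLOT5 ends — done with SLOT5.
SLOT7 starts after SLOT6 ends — done with SLOT6.
SLOT8 starts before SLOT7 ends → SLOT7 and SLOT8 overlap.
Overlapping pairs: SLOT2 & SLOT4, SLOT3 & SLOT4, SLOT7 & SLOT8 — 3 in total.

3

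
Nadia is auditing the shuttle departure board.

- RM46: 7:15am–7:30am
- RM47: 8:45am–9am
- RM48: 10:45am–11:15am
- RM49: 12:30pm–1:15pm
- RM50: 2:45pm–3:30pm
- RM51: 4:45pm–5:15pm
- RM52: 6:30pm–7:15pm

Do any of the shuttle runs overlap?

Check each pair: they overlap iff neither finishes before the other starts.
Sorted by start: RM46, RM47, RM48, RM49, RM50, RM51, RM52.
RM47 starts after RM46 ends — done with RM46.
RM48 starts after RM47 ends — done with RM47.
RM49 starts after RM48 ends — done with RM48.
RM50 starts after RM49 ends — done with RM49.
RM51 starts after RM50 ends — done with RM50.
RM52 starts after RM51 ends.
Every pair is clear; the schedule has no overlaps.

No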